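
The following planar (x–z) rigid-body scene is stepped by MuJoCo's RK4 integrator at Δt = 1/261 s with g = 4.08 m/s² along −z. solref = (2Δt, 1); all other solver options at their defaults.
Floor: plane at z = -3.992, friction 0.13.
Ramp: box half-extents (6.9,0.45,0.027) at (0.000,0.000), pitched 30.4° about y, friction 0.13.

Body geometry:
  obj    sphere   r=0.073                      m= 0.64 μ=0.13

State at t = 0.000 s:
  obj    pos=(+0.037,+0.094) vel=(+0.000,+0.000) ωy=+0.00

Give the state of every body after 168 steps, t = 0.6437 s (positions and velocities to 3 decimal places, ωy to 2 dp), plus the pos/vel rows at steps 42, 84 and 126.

State at t = 0.6437 s:
  obj    pos=(+0.325,-0.074) vel=(+0.897,-0.513) ωy=+10.11

Key-timestep trajectory:
   step    t(s)  obj.x    obj.z    obj.vx   obj.vz 
     42  0.1609   +0.055  +0.084  +0.223  -0.133
     84  0.3218   +0.109  +0.052  +0.447  -0.261
    126  0.4828   +0.199  -0.001  +0.670  -0.392


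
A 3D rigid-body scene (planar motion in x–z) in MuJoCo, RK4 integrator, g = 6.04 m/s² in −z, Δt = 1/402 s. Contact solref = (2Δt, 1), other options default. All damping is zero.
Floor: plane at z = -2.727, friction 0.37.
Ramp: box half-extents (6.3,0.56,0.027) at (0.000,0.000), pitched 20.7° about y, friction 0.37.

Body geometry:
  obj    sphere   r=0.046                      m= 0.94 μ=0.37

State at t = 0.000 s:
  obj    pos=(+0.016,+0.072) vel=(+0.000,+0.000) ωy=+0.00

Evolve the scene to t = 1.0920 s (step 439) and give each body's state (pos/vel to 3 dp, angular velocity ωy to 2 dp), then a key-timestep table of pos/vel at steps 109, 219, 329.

State at t = 1.0920 s:
  obj    pos=(+0.867,-0.249) vel=(+1.558,-0.589) ωy=+36.20

Key-timestep trajectory:
   step    t(s)  obj.x    obj.z    obj.vx   obj.vz 
    109  0.2711   +0.068  +0.052  +0.387  -0.146
    219  0.5448   +0.228  -0.008  +0.777  -0.294
    329  0.8184   +0.494  -0.109  +1.168  -0.441


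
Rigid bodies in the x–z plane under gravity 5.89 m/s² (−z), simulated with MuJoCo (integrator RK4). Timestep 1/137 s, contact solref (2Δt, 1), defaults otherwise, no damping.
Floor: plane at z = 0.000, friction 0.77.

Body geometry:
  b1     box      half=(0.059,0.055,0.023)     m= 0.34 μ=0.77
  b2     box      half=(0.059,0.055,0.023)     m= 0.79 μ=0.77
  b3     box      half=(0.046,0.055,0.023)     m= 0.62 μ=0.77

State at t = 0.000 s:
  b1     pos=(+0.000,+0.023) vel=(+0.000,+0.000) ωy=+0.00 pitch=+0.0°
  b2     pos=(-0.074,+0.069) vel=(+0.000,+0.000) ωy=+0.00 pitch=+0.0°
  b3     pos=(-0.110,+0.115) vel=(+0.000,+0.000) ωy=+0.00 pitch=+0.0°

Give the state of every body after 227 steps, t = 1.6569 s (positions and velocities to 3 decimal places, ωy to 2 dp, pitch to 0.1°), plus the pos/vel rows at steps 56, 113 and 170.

State at t = 1.6569 s:
  b1     pos=(+0.001,+0.023) vel=(+0.001,+0.000) ωy=+0.00 pitch=+0.0°
  b2     pos=(-0.083,+0.055) vel=(+0.000,+0.000) ωy=+0.01 pitch=-39.0°
  b3     pos=(-0.257,+0.023) vel=(+0.000,+0.000) ωy=+0.00 pitch=+180.0°

Key-timestep trajectory:
   step    t(s)  b1.x    b1.z    b1.vx   b1.vz   b2.x    b2.z    b2.vx   b2.vz   b3.x    b3.z    b3.vx   b3.vz 
     56  0.4088   +0.000  +0.023  +0.000  +0.000   -0.103  +0.062  +0.013  -0.003   -0.225  +0.048  -0.319  -0.118
    113  0.8248   +0.001  +0.023  +0.001  +0.000   -0.083  +0.055  +0.000  +0.000   -0.257  +0.023  +0.000  +0.000
    170  1.2409   +0.001  +0.023  +0.001  +0.000   -0.083  +0.055  +0.000  +0.000   -0.257  +0.023  +0.000  +0.000


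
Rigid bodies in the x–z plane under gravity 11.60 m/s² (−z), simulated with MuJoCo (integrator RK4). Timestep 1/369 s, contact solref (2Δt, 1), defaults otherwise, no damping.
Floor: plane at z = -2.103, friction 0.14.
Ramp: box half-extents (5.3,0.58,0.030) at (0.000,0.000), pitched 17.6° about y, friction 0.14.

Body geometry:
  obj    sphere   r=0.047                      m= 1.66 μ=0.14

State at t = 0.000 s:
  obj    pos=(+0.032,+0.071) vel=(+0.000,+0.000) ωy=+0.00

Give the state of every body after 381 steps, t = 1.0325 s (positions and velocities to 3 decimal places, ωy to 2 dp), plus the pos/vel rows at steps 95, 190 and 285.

State at t = 1.0325 s:
  obj    pos=(+1.305,-0.333) vel=(+2.466,-0.782) ωy=+55.03

Key-timestep trajectory:
   step    t(s)  obj.x    obj.z    obj.vx   obj.vz 
     95  0.2575   +0.111  +0.046  +0.615  -0.195
    190  0.5149   +0.349  -0.030  +1.230  -0.390
    285  0.7724   +0.744  -0.155  +1.845  -0.585


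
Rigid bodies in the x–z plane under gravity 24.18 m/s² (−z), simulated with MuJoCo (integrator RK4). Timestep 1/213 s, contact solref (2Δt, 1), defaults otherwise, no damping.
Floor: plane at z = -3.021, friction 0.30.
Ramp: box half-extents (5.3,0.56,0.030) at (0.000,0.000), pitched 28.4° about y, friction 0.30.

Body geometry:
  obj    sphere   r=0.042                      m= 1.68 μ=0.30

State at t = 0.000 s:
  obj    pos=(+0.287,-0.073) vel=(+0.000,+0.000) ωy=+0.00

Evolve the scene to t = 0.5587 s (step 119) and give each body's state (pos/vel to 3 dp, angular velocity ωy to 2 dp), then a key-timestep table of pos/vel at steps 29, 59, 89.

State at t = 0.5587 s:
  obj    pos=(+1.415,-0.683) vel=(+4.037,-2.183) ωy=+109.24

Key-timestep trajectory:
   step    t(s)  obj.x    obj.z    obj.vx   obj.vz 
     29  0.1362   +0.354  -0.110  +0.984  -0.532
     59  0.2770   +0.564  -0.223  +2.002  -1.082
     89  0.4178   +0.918  -0.414  +3.019  -1.633


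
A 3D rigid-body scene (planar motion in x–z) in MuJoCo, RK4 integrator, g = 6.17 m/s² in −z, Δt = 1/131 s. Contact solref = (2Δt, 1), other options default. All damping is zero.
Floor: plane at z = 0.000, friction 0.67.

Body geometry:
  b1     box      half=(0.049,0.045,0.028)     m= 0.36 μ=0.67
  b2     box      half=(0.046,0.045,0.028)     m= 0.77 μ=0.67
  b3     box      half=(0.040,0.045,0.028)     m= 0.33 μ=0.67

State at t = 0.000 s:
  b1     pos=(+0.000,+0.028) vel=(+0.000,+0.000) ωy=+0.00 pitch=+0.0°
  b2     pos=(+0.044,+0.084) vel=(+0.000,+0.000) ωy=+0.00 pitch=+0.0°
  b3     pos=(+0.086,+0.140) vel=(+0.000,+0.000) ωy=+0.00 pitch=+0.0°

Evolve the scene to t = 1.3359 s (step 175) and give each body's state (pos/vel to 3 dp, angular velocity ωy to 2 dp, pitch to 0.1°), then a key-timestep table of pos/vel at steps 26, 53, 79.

State at t = 1.3359 s:
  b1     pos=(+0.000,+0.028) vel=(+0.000,+0.000) ωy=+0.00 pitch=+0.0°
  b2     pos=(+0.086,+0.046) vel=(+0.000,+0.000) ωy=+0.00 pitch=+90.0°
  b3     pos=(+0.242,+0.028) vel=(+0.000,+0.000) ωy=+0.00 pitch=+180.0°

Key-timestep trajectory:
   step    t(s)  b1.x    b1.z    b1.vx   b1.vz   b2.x    b2.z    b2.vx   b2.vz   b3.x    b3.z    b3.vx   b3.vz 
     26  0.1985   +0.000  +0.028  -0.001  +0.000   +0.052  +0.084  +0.101  -0.011   +0.109  +0.125  +0.252  -0.215
     53  0.4046   +0.000  +0.028  +0.000  +0.000   +0.087  +0.044  +0.074  +0.098   +0.178  +0.041  +0.267  +0.184
     79  0.6031   +0.000  +0.028  +0.000  +0.000   +0.086  +0.046  -0.009  +0.003   +0.222  +0.044  +0.266  -0.137


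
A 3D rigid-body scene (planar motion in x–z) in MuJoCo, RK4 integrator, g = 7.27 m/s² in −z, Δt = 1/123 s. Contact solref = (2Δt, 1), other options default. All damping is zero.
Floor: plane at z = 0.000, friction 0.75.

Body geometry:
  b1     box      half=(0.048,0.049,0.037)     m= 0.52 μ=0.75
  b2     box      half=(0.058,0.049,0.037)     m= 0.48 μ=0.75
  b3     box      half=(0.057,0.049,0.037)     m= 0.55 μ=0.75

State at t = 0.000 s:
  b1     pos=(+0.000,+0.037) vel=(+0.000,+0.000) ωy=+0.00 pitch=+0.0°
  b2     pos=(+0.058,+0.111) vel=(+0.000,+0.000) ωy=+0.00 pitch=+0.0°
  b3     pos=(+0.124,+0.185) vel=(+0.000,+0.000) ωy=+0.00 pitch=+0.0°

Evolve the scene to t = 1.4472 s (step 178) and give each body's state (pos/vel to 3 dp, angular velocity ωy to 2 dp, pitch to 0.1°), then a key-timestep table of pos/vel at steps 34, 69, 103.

State at t = 1.4472 s:
  b1     pos=(+0.000,+0.037) vel=(+0.000,+0.000) ωy=+0.00 pitch=+0.0°
  b2     pos=(+0.111,+0.058) vel=(+0.000,+0.000) ωy=+0.00 pitch=+90.0°
  b3     pos=(+0.240,+0.057) vel=(+0.000,+0.000) ωy=+0.00 pitch=+90.0°

Key-timestep trajectory:
   step    t(s)  b1.x    b1.z    b1.vx   b1.vz   b2.x    b2.z    b2.vx   b2.vz   b3.x    b3.z    b3.vx   b3.vz 
     34  0.2764   +0.000  +0.037  +0.000  +0.000   +0.094  +0.064  +0.358  -0.247   +0.207  +0.061  +0.349  +0.174
     69  0.5610   +0.000  +0.037  +0.000  +0.000   +0.140  +0.068  +0.001  +0.000   +0.248  +0.061  -0.139  -0.065
    103  0.8374   +0.000  +0.037  +0.000  +0.000   +0.107  +0.059  -0.074  +0.077   +0.240  +0.057  +0.001  +0.001


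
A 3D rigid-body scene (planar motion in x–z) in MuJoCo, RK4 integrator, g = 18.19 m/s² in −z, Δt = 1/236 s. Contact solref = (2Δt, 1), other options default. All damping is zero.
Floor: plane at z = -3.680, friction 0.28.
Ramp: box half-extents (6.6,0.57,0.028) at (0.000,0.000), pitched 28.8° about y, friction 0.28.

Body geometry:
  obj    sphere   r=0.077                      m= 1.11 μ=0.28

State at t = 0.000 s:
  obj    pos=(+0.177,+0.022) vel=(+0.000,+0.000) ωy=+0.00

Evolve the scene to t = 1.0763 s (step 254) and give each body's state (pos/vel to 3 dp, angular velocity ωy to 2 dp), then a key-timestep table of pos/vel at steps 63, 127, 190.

State at t = 1.0763 s:
  obj    pos=(+3.354,-1.724) vel=(+5.904,-3.246) ωy=+87.48

Key-timestep trajectory:
   step    t(s)  obj.x    obj.z    obj.vx   obj.vz 
     63  0.2669   +0.373  -0.085  +1.465  -0.805
    127  0.5381   +0.972  -0.414  +2.952  -1.623
    190  0.8051   +1.955  -0.955  +4.416  -2.428


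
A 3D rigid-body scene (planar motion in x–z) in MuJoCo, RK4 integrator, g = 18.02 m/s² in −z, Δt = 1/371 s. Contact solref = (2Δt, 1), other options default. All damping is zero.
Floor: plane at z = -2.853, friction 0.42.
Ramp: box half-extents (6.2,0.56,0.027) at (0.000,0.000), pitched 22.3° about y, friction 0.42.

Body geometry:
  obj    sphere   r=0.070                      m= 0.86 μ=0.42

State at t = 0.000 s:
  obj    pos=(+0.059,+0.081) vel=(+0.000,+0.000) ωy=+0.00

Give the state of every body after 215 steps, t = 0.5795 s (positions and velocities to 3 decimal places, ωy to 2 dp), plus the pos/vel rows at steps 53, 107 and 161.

State at t = 0.5795 s:
  obj    pos=(+0.818,-0.231) vel=(+2.619,-1.074) ωy=+40.43

Key-timestep trajectory:
   step    t(s)  obj.x    obj.z    obj.vx   obj.vz 
     53  0.1429   +0.105  +0.062  +0.646  -0.265
    107  0.2884   +0.247  +0.004  +1.303  -0.535
    161  0.4340   +0.484  -0.094  +1.961  -0.804


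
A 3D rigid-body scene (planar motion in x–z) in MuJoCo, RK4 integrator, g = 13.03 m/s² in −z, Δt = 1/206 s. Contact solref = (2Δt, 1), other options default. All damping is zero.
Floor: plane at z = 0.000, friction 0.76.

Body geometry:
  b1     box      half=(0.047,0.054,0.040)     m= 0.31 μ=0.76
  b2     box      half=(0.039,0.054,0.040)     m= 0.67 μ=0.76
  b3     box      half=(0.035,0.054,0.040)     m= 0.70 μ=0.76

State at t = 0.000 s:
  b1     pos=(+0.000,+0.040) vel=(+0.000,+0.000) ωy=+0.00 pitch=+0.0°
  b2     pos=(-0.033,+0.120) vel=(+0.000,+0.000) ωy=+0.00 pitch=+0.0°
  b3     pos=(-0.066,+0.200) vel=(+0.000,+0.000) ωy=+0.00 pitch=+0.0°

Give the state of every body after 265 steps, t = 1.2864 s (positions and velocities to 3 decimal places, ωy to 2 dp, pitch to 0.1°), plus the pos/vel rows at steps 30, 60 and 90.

State at t = 1.2864 s:
  b1     pos=(+0.000,+0.040) vel=(+0.000,+0.000) ωy=+0.00 pitch=+0.0°
  b2     pos=(-0.092,+0.039) vel=(+0.000,+0.000) ωy=+0.00 pitch=-90.0°
  b3     pos=(-0.203,+0.035) vel=(+0.000,+0.000) ωy=+0.00 pitch=-90.0°

Key-timestep trajectory:
   step    t(s)  b1.x    b1.z    b1.vx   b1.vz   b2.x    b2.z    b2.vx   b2.vz   b3.x    b3.z    b3.vx   b3.vz 
     30  0.1456   +0.000  +0.040  +0.001  +0.000   -0.036  +0.121  -0.047  +0.013   -0.075  +0.198  -0.137  -0.033
     60  0.2913   +0.000  +0.040  +0.003  +0.000   -0.053  +0.122  -0.232  -0.033   -0.120  +0.177  -0.532  -0.393
     90  0.4369   +0.000  +0.040  +0.000  +0.000   -0.102  +0.049  -0.372  -1.320   -0.204  +0.030  +0.006  +0.248


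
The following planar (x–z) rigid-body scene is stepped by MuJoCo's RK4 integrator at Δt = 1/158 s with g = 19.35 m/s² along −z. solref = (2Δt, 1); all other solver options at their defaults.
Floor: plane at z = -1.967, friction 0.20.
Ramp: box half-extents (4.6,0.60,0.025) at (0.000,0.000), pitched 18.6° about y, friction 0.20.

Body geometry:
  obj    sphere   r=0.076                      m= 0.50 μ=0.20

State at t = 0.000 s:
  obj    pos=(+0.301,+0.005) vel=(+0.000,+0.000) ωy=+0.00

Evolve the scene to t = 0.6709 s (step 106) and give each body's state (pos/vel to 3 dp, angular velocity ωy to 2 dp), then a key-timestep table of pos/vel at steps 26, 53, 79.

State at t = 0.6709 s:
  obj    pos=(+1.242,-0.311) vel=(+2.803,-0.943) ωy=+38.90

Key-timestep trajectory:
   step    t(s)  obj.x    obj.z    obj.vx   obj.vz 
     26  0.1646   +0.358  -0.014  +0.688  -0.231
     53  0.3354   +0.536  -0.074  +1.402  -0.472
     79  0.5000   +0.823  -0.171  +2.089  -0.703


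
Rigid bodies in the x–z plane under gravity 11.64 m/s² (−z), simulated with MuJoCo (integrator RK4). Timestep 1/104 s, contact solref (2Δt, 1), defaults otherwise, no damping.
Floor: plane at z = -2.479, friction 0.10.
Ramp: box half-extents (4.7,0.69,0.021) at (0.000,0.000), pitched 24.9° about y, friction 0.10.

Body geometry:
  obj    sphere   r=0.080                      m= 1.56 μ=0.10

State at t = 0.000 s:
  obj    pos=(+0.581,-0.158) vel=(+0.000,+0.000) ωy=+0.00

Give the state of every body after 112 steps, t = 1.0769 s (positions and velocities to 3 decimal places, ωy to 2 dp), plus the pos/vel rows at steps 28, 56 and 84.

State at t = 1.0769 s:
  obj    pos=(+2.603,-1.097) vel=(+3.758,-1.736) ωy=+35.52

Key-timestep trajectory:
   step    t(s)  obj.x    obj.z    obj.vx   obj.vz 
     28  0.2692   +0.707  -0.217  +0.935  -0.448
     56  0.5385   +1.086  -0.393  +1.871  -0.892
     84  0.8077   +1.718  -0.686  +2.816  -1.312


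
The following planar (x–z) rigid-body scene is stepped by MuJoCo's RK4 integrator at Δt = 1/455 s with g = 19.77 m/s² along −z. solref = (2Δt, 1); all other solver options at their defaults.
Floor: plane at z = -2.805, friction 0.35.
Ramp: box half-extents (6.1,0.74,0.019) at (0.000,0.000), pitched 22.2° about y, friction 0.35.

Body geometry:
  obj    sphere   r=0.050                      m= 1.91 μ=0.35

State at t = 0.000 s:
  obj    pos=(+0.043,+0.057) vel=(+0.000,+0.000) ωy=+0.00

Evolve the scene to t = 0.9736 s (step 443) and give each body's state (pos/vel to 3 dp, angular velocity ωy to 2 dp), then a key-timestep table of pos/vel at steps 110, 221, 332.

State at t = 0.9736 s:
  obj    pos=(+2.385,-0.899) vel=(+4.810,-1.963) ωy=+103.89

Key-timestep trajectory:
   step    t(s)  obj.x    obj.z    obj.vx   obj.vz 
    110  0.2418   +0.187  -0.002  +1.194  -0.487
    221  0.4857   +0.626  -0.181  +2.400  -0.979
    332  0.7297   +1.358  -0.480  +3.605  -1.471


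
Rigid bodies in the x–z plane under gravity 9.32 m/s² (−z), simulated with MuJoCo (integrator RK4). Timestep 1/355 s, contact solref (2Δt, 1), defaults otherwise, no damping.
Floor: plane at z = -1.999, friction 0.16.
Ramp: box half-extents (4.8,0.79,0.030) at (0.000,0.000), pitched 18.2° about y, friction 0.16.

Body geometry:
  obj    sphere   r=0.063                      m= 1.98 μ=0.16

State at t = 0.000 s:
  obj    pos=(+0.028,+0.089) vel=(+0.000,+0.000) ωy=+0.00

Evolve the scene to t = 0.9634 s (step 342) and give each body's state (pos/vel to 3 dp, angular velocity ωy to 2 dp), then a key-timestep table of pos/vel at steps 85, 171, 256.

State at t = 0.9634 s:
  obj    pos=(+0.945,-0.213) vel=(+1.903,-0.626) ωy=+31.79

Key-timestep trajectory:
   step    t(s)  obj.x    obj.z    obj.vx   obj.vz 
     85  0.2394   +0.085  +0.070  +0.473  -0.156
    171  0.4817   +0.257  +0.013  +0.952  -0.313
    256  0.7211   +0.542  -0.080  +1.424  -0.468


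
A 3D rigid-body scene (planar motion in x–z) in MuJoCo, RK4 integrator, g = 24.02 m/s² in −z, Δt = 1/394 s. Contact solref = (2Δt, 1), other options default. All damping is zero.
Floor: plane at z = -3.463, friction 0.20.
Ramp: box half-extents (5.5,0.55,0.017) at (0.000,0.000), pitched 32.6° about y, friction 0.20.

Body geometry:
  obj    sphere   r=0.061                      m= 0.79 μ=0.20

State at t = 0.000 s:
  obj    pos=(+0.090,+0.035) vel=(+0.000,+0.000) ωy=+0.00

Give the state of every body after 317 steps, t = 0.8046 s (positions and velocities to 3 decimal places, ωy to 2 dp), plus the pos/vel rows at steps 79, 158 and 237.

State at t = 0.8046 s:
  obj    pos=(+2.611,-1.577) vel=(+6.266,-4.007) ωy=+121.90

Key-timestep trajectory:
   step    t(s)  obj.x    obj.z    obj.vx   obj.vz 
     79  0.2005   +0.247  -0.065  +1.562  -0.999
    158  0.4010   +0.716  -0.366  +3.123  -1.997
    237  0.6015   +1.499  -0.866  +4.685  -2.996


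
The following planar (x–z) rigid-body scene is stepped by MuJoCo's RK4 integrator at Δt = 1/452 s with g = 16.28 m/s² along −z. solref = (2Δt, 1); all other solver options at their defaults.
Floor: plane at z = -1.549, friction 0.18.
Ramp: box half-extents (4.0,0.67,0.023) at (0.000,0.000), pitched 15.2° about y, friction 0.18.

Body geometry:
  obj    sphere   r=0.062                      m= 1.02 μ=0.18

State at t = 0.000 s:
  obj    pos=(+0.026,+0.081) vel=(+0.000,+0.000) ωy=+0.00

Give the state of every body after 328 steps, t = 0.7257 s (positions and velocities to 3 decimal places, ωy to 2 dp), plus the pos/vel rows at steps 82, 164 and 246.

State at t = 0.7257 s:
  obj    pos=(+0.801,-0.129) vel=(+2.135,-0.580) ωy=+35.68

Key-timestep trajectory:
   step    t(s)  obj.x    obj.z    obj.vx   obj.vz 
     82  0.1814   +0.074  +0.068  +0.534  -0.145
    164  0.3628   +0.220  +0.028  +1.068  -0.290
    246  0.5442   +0.462  -0.037  +1.601  -0.435


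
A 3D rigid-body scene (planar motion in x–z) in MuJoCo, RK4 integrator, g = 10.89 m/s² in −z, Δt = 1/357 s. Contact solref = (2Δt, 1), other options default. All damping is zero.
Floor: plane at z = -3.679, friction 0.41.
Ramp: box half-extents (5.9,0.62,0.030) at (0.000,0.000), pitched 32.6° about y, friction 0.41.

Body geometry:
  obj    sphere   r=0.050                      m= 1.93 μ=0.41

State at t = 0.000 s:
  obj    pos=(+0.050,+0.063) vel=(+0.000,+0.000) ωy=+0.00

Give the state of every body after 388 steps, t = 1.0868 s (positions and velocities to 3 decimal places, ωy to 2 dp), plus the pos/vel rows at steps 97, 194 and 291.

State at t = 1.0868 s:
  obj    pos=(+2.135,-1.271) vel=(+3.837,-2.454) ωy=+91.09

Key-timestep trajectory:
   step    t(s)  obj.x    obj.z    obj.vx   obj.vz 
     97  0.2717   +0.180  -0.020  +0.959  -0.614
    194  0.5434   +0.571  -0.270  +1.919  -1.227
    291  0.8151   +1.223  -0.687  +2.878  -1.841


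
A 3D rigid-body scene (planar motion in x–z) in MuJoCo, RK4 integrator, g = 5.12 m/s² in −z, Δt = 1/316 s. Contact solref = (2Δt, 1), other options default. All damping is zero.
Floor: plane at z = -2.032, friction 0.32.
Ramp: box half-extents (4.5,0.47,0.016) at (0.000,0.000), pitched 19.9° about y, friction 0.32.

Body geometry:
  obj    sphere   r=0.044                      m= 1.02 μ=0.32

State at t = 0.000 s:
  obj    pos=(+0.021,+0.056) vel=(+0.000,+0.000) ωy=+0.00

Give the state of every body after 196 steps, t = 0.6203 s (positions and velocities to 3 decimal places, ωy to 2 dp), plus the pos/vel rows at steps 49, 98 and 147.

State at t = 0.6203 s:
  obj    pos=(+0.246,-0.025) vel=(+0.726,-0.263) ωy=+17.54

Key-timestep trajectory:
   step    t(s)  obj.x    obj.z    obj.vx   obj.vz 
     49  0.1551   +0.035  +0.051  +0.182  -0.066
     98  0.3101   +0.077  +0.036  +0.363  -0.131
    147  0.4652   +0.148  +0.010  +0.545  -0.197


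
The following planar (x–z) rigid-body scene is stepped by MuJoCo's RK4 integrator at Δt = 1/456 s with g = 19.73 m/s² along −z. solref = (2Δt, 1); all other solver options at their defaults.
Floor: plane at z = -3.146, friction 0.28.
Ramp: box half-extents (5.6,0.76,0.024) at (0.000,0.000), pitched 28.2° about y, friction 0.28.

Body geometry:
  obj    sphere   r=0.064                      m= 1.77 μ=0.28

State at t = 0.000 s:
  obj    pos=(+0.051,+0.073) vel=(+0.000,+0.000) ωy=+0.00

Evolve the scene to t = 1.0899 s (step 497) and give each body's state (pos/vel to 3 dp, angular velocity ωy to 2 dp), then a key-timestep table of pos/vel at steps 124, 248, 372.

State at t = 1.0899 s:
  obj    pos=(+3.537,-1.797) vel=(+6.397,-3.430) ωy=+113.40

Key-timestep trajectory:
   step    t(s)  obj.x    obj.z    obj.vx   obj.vz 
    124  0.2719   +0.268  -0.044  +1.596  -0.856
    248  0.5439   +0.919  -0.393  +3.192  -1.712
    372  0.8158   +2.004  -0.975  +4.788  -2.567


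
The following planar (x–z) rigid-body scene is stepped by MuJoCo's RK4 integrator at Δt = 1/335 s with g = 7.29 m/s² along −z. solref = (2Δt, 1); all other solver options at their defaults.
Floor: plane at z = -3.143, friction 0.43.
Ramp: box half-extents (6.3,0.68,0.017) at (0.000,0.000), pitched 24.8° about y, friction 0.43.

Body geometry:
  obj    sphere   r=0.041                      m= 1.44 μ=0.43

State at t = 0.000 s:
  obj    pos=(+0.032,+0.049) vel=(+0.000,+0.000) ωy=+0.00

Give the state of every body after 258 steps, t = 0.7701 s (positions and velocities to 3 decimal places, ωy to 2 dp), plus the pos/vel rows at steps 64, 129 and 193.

State at t = 0.7701 s:
  obj    pos=(+0.620,-0.223) vel=(+1.527,-0.706) ωy=+41.02

Key-timestep trajectory:
   step    t(s)  obj.x    obj.z    obj.vx   obj.vz 
     64  0.1910   +0.068  +0.032  +0.379  -0.175
    129  0.3851   +0.179  -0.019  +0.764  -0.353
    193  0.5761   +0.361  -0.103  +1.142  -0.528


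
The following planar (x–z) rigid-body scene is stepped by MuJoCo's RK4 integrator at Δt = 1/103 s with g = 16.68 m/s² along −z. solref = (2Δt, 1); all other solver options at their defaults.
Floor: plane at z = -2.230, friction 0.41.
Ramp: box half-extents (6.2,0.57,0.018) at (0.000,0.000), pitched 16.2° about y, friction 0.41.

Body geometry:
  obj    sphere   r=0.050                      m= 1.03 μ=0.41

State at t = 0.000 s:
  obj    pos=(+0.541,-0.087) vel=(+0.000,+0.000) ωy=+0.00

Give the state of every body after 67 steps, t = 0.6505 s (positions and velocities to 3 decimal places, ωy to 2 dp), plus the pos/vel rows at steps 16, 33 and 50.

State at t = 0.6505 s:
  obj    pos=(+1.216,-0.283) vel=(+2.076,-0.603) ωy=+43.23

Key-timestep trajectory:
   step    t(s)  obj.x    obj.z    obj.vx   obj.vz 
     16  0.1553   +0.580  -0.098  +0.496  -0.144
     33  0.3204   +0.705  -0.134  +1.023  -0.297
     50  0.4854   +0.917  -0.196  +1.549  -0.450


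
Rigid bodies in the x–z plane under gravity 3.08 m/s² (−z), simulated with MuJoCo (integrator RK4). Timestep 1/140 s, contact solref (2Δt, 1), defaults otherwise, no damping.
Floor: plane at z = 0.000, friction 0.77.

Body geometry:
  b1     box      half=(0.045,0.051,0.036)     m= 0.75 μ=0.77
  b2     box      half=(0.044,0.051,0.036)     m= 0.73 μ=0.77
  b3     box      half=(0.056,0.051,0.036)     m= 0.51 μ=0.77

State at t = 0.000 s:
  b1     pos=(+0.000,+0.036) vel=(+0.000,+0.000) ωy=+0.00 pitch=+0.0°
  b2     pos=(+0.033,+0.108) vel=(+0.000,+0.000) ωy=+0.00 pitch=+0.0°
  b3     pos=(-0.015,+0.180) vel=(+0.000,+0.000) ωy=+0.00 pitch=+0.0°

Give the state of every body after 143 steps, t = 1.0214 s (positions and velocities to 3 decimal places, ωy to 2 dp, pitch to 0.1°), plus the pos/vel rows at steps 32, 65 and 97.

State at t = 1.0214 s:
  b1     pos=(+0.000,+0.036) vel=(+0.000,+0.000) ωy=+0.00 pitch=+0.0°
  b2     pos=(+0.033,+0.108) vel=(+0.000,+0.000) ωy=+0.00 pitch=+0.0°
  b3     pos=(-0.143,+0.036) vel=(+0.000,+0.000) ωy=+0.00 pitch=+180.0°

Key-timestep trajectory:
   step    t(s)  b1.x    b1.z    b1.vx   b1.vz   b2.x    b2.z    b2.vx   b2.vz   b3.x    b3.z    b3.vx   b3.vz 
     32  0.2286   +0.000  +0.036  +0.000  +0.000   +0.033  +0.108  +0.000  +0.000   -0.020  +0.179  -0.049  -0.012
     65  0.4643   +0.000  +0.036  +0.000  +0.000   +0.033  +0.108  +0.000  +0.000   -0.042  +0.162  -0.132  -0.210
     97  0.6929   +0.000  +0.036  +0.000  +0.000   +0.033  +0.108  +0.000  +0.000   -0.098  +0.103  -0.317  -0.388


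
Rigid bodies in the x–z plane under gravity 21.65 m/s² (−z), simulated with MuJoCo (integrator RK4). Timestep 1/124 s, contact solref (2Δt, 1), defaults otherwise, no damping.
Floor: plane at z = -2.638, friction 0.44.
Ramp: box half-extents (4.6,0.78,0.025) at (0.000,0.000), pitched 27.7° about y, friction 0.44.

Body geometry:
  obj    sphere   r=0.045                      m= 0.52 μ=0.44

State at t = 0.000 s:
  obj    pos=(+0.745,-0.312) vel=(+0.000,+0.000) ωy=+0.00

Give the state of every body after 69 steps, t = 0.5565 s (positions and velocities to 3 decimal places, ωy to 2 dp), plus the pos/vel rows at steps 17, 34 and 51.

State at t = 0.5565 s:
  obj    pos=(+1.730,-0.829) vel=(+3.540,-1.859) ωy=+88.86

Key-timestep trajectory:
   step    t(s)  obj.x    obj.z    obj.vx   obj.vz 
     17  0.1371   +0.805  -0.344  +0.873  -0.458
     34  0.2742   +0.984  -0.438  +1.745  -0.916
     51  0.4113   +1.283  -0.595  +2.617  -1.374


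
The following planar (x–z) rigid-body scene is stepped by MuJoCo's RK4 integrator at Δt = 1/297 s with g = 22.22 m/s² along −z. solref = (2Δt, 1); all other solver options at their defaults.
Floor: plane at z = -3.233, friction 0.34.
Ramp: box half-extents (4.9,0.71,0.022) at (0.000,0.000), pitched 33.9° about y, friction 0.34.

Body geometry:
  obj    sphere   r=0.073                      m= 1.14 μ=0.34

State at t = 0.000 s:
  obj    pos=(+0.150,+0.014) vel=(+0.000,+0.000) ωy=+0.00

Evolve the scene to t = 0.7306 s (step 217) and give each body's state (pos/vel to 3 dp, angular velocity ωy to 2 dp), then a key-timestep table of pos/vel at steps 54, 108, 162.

State at t = 0.7306 s:
  obj    pos=(+2.111,-1.304) vel=(+5.369,-3.608) ωy=+88.58

Key-timestep trajectory:
   step    t(s)  obj.x    obj.z    obj.vx   obj.vz 
     54  0.1818   +0.271  -0.068  +1.336  -0.898
    108  0.3636   +0.636  -0.313  +2.672  -1.796
    162  0.5455   +1.243  -0.721  +4.008  -2.693


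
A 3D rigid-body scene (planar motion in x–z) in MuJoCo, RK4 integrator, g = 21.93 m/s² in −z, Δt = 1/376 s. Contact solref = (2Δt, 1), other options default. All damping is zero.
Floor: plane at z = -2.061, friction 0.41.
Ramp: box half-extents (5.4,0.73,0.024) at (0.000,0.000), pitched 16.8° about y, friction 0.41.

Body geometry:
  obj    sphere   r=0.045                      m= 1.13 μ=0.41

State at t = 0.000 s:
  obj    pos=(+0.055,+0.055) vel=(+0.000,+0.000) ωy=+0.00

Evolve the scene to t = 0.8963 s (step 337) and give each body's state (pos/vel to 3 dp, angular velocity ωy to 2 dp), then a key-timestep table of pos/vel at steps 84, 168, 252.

State at t = 0.8963 s:
  obj    pos=(+1.796,-0.470) vel=(+3.885,-1.173) ωy=+90.17

Key-timestep trajectory:
   step    t(s)  obj.x    obj.z    obj.vx   obj.vz 
     84  0.2234   +0.163  +0.023  +0.968  -0.292
    168  0.4468   +0.488  -0.075  +1.937  -0.585
    252  0.6702   +1.029  -0.238  +2.905  -0.877


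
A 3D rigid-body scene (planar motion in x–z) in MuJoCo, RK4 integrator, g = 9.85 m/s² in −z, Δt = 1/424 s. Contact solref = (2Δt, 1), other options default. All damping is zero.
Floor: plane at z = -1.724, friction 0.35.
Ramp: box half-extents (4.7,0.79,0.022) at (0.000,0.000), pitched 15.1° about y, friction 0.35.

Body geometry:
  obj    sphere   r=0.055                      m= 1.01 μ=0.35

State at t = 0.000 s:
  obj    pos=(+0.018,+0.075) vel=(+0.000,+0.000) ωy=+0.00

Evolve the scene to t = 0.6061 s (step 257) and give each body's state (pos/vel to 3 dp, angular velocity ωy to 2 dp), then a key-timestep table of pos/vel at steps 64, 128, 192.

State at t = 0.6061 s:
  obj    pos=(+0.343,-0.013) vel=(+1.073,-0.289) ωy=+20.20

Key-timestep trajectory:
   step    t(s)  obj.x    obj.z    obj.vx   obj.vz 
     64  0.1509   +0.038  +0.069  +0.267  -0.072
    128  0.3019   +0.099  +0.053  +0.534  -0.144
    192  0.4528   +0.199  +0.026  +0.801  -0.216


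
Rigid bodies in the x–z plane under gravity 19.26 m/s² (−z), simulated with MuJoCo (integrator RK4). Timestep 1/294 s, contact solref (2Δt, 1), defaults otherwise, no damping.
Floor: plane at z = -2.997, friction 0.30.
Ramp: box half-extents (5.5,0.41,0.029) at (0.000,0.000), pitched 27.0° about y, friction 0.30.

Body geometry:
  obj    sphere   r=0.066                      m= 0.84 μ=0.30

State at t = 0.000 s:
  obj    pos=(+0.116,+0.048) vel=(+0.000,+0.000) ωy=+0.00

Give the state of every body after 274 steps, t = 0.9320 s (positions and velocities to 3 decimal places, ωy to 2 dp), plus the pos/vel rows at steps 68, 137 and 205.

State at t = 0.9320 s:
  obj    pos=(+2.533,-1.184) vel=(+5.186,-2.643) ωy=+88.18

Key-timestep trajectory:
   step    t(s)  obj.x    obj.z    obj.vx   obj.vz 
     68  0.2313   +0.265  -0.028  +1.287  -0.656
    137  0.4660   +0.720  -0.260  +2.593  -1.321
    205  0.6973   +1.469  -0.642  +3.880  -1.977


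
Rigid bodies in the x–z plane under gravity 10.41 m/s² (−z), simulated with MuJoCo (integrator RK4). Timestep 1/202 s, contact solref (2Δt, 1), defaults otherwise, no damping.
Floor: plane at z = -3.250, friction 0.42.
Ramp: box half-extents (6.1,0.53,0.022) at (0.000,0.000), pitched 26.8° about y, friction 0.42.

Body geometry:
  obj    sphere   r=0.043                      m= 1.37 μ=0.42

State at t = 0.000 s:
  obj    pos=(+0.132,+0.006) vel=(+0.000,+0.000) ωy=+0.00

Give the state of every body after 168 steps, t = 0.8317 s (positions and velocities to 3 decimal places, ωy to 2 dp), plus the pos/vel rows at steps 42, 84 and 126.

State at t = 0.8317 s:
  obj    pos=(+1.167,-0.517) vel=(+2.489,-1.257) ωy=+64.83

Key-timestep trajectory:
   step    t(s)  obj.x    obj.z    obj.vx   obj.vz 
     42  0.2079   +0.197  -0.027  +0.622  -0.314
     84  0.4158   +0.391  -0.125  +1.244  -0.629
    126  0.6238   +0.714  -0.288  +1.867  -0.943


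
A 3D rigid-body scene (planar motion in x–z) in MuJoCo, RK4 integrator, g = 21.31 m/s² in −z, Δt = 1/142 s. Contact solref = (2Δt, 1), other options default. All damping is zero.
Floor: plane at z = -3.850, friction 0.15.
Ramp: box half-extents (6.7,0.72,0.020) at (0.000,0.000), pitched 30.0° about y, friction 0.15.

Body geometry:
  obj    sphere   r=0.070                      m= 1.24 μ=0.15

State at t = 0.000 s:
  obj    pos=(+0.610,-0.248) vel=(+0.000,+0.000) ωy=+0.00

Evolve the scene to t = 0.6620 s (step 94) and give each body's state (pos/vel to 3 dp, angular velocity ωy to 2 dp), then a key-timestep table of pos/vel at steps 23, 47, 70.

State at t = 0.6620 s:
  obj    pos=(+2.106,-1.112) vel=(+4.513,-2.631) ωy=+65.26

Key-timestep trajectory:
   step    t(s)  obj.x    obj.z    obj.vx   obj.vz 
     23  0.1620   +0.699  -0.300  +1.092  -0.675
     47  0.3310   +0.984  -0.464  +2.267  -1.288
     70  0.4930   +1.440  -0.727  +3.365  -1.949


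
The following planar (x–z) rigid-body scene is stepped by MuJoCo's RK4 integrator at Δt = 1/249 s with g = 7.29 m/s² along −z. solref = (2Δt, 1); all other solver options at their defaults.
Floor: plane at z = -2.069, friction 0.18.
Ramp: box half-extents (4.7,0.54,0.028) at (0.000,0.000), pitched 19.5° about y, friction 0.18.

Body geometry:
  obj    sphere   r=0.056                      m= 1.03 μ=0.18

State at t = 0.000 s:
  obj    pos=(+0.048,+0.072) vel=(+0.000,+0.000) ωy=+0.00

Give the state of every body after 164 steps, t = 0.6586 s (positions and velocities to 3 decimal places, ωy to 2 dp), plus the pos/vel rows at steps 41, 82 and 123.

State at t = 0.6586 s:
  obj    pos=(+0.403,-0.054) vel=(+1.079,-0.382) ωy=+20.44

Key-timestep trajectory:
   step    t(s)  obj.x    obj.z    obj.vx   obj.vz 
     41  0.1647   +0.070  +0.064  +0.270  -0.096
     82  0.3293   +0.137  +0.041  +0.540  -0.191
    123  0.4940   +0.248  +0.001  +0.809  -0.287


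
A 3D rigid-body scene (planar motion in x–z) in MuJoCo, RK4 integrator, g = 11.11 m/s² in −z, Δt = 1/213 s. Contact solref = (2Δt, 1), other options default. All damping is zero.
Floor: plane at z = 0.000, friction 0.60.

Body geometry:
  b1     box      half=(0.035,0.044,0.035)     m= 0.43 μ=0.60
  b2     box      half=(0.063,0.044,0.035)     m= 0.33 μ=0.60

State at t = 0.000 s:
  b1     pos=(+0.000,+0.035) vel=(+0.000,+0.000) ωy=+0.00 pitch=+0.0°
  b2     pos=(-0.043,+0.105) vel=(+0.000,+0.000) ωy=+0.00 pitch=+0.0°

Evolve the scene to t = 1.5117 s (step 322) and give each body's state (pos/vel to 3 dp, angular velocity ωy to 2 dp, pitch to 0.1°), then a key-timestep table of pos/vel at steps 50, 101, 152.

State at t = 1.5117 s:
  b1     pos=(+0.000,+0.035) vel=(+0.000,+0.000) ωy=+0.00 pitch=+0.0°
  b2     pos=(-0.103,+0.063) vel=(+0.000,+0.000) ωy=+0.00 pitch=-90.0°

Key-timestep trajectory:
   step    t(s)  b1.x    b1.z    b1.vx   b1.vz   b2.x    b2.z    b2.vx   b2.vz 
     50  0.2347   +0.000  +0.035  +0.000  +0.000   -0.077  +0.070  -0.400  -0.034
    101  0.4742   +0.000  +0.035  +0.000  +0.000   -0.124  +0.071  +0.049  -0.010
    152  0.7136   +0.000  +0.035  +0.000  +0.000   -0.099  +0.065  -0.143  -0.076


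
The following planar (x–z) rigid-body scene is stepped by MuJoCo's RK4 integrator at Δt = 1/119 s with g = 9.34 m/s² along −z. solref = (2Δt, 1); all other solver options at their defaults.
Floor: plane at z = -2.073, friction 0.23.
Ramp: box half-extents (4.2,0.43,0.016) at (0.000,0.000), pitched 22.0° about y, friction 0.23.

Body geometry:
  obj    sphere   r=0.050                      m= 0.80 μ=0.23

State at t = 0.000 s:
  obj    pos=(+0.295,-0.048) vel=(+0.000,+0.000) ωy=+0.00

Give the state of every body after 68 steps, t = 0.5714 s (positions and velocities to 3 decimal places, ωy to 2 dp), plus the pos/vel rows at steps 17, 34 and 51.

State at t = 0.5714 s:
  obj    pos=(+0.673,-0.201) vel=(+1.324,-0.535) ωy=+28.55

Key-timestep trajectory:
   step    t(s)  obj.x    obj.z    obj.vx   obj.vz 
     17  0.1429   +0.319  -0.058  +0.331  -0.134
     34  0.2857   +0.390  -0.086  +0.662  -0.268
     51  0.4286   +0.508  -0.134  +0.993  -0.401


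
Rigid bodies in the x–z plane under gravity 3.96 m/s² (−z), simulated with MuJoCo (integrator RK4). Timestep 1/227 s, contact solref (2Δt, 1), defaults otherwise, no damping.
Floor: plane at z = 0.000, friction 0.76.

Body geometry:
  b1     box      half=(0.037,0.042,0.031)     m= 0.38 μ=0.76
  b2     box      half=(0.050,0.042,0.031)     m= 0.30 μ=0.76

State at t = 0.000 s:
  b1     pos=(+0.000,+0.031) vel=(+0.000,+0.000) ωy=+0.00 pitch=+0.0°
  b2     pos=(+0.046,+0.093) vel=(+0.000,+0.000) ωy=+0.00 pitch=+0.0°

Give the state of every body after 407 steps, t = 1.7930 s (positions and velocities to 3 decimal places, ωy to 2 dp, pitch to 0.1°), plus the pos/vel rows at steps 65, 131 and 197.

State at t = 1.7930 s:
  b1     pos=(+0.000,+0.031) vel=(+0.000,+0.000) ωy=+0.00 pitch=+0.0°
  b2     pos=(+0.092,+0.050) vel=(+0.000,+0.000) ωy=+0.00 pitch=+90.0°

Key-timestep trajectory:
   step    t(s)  b1.x    b1.z    b1.vx   b1.vz   b2.x    b2.z    b2.vx   b2.vz 
     65  0.2863   +0.000  +0.031  +0.000  +0.000   +0.068  +0.073  +0.134  -0.285
    131  0.5771   +0.000  +0.031  +0.000  +0.000   +0.108  +0.057  +0.011  +0.003
    197  0.8678   +0.000  +0.031  +0.000  +0.000   +0.088  +0.052  -0.006  +0.003


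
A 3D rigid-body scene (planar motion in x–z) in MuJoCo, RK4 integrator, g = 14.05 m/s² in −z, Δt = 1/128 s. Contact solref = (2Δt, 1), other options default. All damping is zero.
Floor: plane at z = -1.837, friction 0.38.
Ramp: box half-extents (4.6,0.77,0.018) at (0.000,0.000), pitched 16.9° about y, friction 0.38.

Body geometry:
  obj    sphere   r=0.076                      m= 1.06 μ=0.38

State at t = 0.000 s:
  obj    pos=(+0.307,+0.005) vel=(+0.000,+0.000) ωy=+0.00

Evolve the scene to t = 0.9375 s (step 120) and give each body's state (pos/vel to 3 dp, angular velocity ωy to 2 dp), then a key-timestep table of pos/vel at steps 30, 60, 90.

State at t = 0.9375 s:
  obj    pos=(+1.534,-0.368) vel=(+2.617,-0.795) ωy=+35.98

Key-timestep trajectory:
   step    t(s)  obj.x    obj.z    obj.vx   obj.vz 
     30  0.2344   +0.384  -0.018  +0.654  -0.199
     60  0.4688   +0.614  -0.088  +1.309  -0.398
     90  0.7031   +0.997  -0.205  +1.963  -0.596


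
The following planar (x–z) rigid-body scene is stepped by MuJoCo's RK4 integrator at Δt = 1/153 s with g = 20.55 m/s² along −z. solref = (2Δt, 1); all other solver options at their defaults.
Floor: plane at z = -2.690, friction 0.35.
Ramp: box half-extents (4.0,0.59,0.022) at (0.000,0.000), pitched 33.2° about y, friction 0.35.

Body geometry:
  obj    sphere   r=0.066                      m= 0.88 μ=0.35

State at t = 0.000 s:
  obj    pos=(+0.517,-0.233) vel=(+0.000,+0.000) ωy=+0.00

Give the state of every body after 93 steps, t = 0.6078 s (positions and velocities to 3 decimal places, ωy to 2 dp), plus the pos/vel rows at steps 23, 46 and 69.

State at t = 0.6078 s:
  obj    pos=(+1.760,-1.046) vel=(+4.088,-2.675) ωy=+74.00

Key-timestep trajectory:
   step    t(s)  obj.x    obj.z    obj.vx   obj.vz 
     23  0.1503   +0.593  -0.283  +1.011  -0.662
     46  0.3007   +0.821  -0.432  +2.022  -1.323
     69  0.4510   +1.201  -0.681  +3.033  -1.985


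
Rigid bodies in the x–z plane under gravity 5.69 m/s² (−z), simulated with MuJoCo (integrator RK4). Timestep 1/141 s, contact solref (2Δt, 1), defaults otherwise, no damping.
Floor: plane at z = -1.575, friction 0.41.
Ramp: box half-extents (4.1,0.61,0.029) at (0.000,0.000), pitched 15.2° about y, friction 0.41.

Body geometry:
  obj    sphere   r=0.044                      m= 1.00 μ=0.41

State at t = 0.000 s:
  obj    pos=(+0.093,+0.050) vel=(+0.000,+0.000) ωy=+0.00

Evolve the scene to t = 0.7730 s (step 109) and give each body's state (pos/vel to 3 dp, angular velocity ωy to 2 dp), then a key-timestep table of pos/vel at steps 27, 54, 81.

State at t = 0.7730 s:
  obj    pos=(+0.400,-0.033) vel=(+0.795,-0.216) ωy=+18.72

Key-timestep trajectory:
   step    t(s)  obj.x    obj.z    obj.vx   obj.vz 
     27  0.1915   +0.112  +0.045  +0.197  -0.054
     54  0.3830   +0.169  +0.030  +0.394  -0.107
     81  0.5745   +0.263  +0.004  +0.591  -0.161


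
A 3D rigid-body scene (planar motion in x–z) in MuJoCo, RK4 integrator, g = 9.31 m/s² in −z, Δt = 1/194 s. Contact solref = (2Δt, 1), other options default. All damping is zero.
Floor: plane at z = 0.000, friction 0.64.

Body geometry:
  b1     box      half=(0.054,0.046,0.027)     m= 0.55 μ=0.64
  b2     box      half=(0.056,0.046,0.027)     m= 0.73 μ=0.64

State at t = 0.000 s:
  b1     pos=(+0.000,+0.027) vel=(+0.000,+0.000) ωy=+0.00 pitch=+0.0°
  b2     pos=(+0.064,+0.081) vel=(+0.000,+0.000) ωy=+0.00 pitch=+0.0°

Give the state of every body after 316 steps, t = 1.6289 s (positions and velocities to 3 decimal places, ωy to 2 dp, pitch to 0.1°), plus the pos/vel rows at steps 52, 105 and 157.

State at t = 1.6289 s:
  b1     pos=(+0.000,+0.027) vel=(+0.000,+0.000) ωy=+0.00 pitch=+0.0°
  b2     pos=(+0.121,+0.056) vel=(+0.000,+0.000) ωy=+0.00 pitch=+90.0°

Key-timestep trajectory:
   step    t(s)  b1.x    b1.z    b1.vx   b1.vz   b2.x    b2.z    b2.vx   b2.vz 
     52  0.2680   +0.000  +0.027  +0.000  +0.000   +0.102  +0.062  +0.234  -0.033
    105  0.5412   +0.000  +0.027  +0.000  +0.000   +0.133  +0.060  -0.092  -0.023
    157  0.8093   +0.000  +0.027  +0.000  +0.000   +0.124  +0.057  +0.043  +0.031


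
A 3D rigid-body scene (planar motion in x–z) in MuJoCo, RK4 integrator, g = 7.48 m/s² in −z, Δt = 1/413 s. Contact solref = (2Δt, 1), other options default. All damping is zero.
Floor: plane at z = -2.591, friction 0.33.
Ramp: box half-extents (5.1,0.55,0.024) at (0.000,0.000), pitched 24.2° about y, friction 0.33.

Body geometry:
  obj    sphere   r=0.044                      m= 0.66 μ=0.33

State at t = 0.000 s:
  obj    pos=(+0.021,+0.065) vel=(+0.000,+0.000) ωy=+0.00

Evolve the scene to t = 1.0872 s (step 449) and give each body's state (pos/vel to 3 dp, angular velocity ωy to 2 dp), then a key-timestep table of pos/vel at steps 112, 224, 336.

State at t = 1.0872 s:
  obj    pos=(+1.202,-0.465) vel=(+2.172,-0.976) ωy=+54.11

Key-timestep trajectory:
   step    t(s)  obj.x    obj.z    obj.vx   obj.vz 
    112  0.2712   +0.095  +0.032  +0.542  -0.243
    224  0.5424   +0.315  -0.067  +1.084  -0.487
    336  0.8136   +0.682  -0.232  +1.625  -0.730
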